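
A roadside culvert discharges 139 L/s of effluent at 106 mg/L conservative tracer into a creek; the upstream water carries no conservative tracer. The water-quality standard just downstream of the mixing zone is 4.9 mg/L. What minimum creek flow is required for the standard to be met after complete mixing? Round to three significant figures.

Set C_mix = 4.9: (Q·0 + 139.0·106.0) / (Q + 139.0) = 4.9
→ Q = 139.0·(106.0 − 4.9)/(4.9 − 0) = 2868 L/s.

2870 L/s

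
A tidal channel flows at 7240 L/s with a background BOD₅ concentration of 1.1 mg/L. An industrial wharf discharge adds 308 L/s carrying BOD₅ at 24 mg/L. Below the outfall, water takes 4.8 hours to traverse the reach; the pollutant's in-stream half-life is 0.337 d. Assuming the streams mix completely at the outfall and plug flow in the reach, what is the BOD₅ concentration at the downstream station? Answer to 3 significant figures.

Mass balance: C = (7240·1.100 + 308.0·24.00) / 7548 = 15360/7548 = 2.034 mg/L.
Half-life 0.337 d → k = ln 2 / 0.337 = 2.057 d⁻¹.
Decay over the reach: 2.034·exp(−kt) = 2.034·0.6627 = 1.348 mg/L.

1.35 mg/L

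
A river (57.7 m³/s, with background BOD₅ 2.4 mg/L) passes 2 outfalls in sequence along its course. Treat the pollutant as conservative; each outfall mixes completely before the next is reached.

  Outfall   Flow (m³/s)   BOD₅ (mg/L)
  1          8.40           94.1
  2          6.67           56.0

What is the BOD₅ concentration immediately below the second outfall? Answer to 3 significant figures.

17.9 mg/L

After outfall 1: Q = 57.70 + 8.400 = 66.10 m³/s; C = (57.70·2.400 + 8.400·94.10)/66.10 = 14.05 mg/L.
After outfall 2: Q = 66.10 + 6.670 = 72.77 m³/s; C = (66.10·14.05 + 6.670·56.00)/72.77 = 17.90 mg/L.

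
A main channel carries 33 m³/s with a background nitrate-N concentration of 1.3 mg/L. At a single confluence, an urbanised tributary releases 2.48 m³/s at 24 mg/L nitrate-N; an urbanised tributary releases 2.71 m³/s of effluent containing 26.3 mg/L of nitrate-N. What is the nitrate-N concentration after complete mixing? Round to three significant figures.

Conservation of mass: C = (33.00·1.300 + 2.480·24.00 + 2.710·26.30) / 38.19 = 173.7/38.19 = 4.548 mg/L.

4.55 mg/L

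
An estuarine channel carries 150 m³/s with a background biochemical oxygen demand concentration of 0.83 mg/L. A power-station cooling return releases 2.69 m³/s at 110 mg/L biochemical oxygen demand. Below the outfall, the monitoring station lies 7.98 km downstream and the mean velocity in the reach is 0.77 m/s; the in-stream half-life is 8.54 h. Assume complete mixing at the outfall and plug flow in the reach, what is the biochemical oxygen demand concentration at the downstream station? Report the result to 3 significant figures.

Mass balance: C = (150.0·0.8300 + 2.690·110.0) / 152.7 = 420.4/152.7 = 2.753 mg/L.
Travel time t = 7.98·1000 / 0.77 = 10360 s = 2.879 h.
Half-life 8.54 h → k = ln 2 / 8.54 = 0.08116 h⁻¹ = 1.948 d⁻¹.
Applying C = C₀e^(−kt): 2.753 × 0.7916 = 2.180 mg/L.

2.18 mg/L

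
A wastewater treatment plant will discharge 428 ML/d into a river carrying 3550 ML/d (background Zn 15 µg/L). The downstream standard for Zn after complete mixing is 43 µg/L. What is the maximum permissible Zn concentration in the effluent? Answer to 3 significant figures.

At the limit, (Qr·Cr + Qe·Cₑ)/(Qr + Qe) = 43:
Cₑ = (3978·43 − 3550·15.00) / 428.0 = 275.2 µg/L.

275 µg/L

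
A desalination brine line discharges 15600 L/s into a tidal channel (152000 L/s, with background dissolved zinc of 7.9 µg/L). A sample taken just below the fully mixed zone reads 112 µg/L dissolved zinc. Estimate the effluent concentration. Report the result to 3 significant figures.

Mass balance: 152000·7.900 + 15600·Cₑ = 167600·112.0
→ Cₑ = (167600·112.0 − 152000·7.900) / 15600 = 1126 µg/L.

1130 µg/L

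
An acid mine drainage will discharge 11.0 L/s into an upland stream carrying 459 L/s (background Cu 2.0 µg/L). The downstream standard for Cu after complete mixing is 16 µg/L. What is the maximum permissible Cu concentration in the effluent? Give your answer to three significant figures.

600 µg/L

At the limit, (Qr·Cr + Qe·Cₑ)/(Qr + Qe) = 16:
Cₑ = (470.0·16 − 459.0·2.000) / 11.00 = 600.2 µg/L.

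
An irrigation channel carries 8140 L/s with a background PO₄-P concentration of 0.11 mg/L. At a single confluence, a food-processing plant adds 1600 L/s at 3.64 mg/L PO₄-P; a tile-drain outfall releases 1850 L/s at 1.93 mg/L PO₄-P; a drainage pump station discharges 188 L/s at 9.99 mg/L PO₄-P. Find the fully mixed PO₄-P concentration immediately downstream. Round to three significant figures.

1.03 mg/L

Conservation of mass: C = (8140·0.1100 + 1600·3.640 + 1850·1.930 + 188.0·9.990) / 11780 = 12170/11780 = 1.033 mg/L.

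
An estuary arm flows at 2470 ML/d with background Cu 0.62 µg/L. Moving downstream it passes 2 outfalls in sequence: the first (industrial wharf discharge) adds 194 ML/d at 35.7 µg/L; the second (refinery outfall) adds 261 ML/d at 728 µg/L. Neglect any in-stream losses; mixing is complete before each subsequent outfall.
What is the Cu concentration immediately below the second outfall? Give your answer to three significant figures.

Below outfall 1: Q → 2664 ML/d, C = (2470·0.6200 + 194.0·35.70)/2664 = 3.175 µg/L.
Below outfall 2: Q → 2925 ML/d, C = (2664·3.175 + 261.0·728.0)/2925 = 67.85 µg/L.

67.9 µg/L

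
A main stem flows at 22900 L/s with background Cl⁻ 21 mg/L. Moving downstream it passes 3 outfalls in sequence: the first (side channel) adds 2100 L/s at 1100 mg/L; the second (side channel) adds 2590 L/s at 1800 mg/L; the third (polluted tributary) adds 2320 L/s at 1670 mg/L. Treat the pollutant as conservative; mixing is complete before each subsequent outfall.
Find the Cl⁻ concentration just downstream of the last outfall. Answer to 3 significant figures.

Outfall 1: combined Q = 25000 L/s; C = (22900·21.00 + 2100·1100)/25000 = 111.6 mg/L.
Outfall 2: combined Q = 27590 L/s; C = (25000·111.6 + 2590·1800)/27590 = 270.1 mg/L.
Outfall 3: combined Q = 29910 L/s; C = (27590·270.1 + 2320·1670)/29910 = 378.7 mg/L.

379 mg/L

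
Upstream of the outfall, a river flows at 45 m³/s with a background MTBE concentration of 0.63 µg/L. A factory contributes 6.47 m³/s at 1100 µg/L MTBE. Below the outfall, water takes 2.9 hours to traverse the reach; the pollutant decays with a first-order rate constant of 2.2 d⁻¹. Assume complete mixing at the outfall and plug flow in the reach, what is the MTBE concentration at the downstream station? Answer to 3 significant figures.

Mass balance: C = (45.00·0.6300 + 6.470·1100) / 51.47 = 7145/51.47 = 138.8 µg/L.
Decay over the reach: 138.8·exp(−kt) = 138.8·0.7666 = 106.4 µg/L.

106 µg/L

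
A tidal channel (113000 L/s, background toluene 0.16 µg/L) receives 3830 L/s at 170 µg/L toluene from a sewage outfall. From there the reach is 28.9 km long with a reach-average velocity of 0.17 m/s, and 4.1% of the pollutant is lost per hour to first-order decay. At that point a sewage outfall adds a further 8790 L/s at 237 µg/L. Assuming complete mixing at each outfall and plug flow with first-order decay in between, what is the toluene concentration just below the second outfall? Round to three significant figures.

Flow-weighted average: C = (113000·0.1600 + 3830·170.0) / 116800 = 669200/116800 = 5.728 µg/L; combined flow 116800 L/s.
Travel time t = 28.9·1000 / 0.17 = 170000 s = 47.22 h.
4.1%/h lost → k = −ln(1 − 0.041) = 0.04186 h⁻¹.
Decay over the reach: 5.728·exp(−kt) = 5.728·0.1385 = 0.7933 µg/L.
Second outfall: C = (116800·0.7933 + 8790·237.0)/125600 = 17.32 µg/L.

17.3 µg/L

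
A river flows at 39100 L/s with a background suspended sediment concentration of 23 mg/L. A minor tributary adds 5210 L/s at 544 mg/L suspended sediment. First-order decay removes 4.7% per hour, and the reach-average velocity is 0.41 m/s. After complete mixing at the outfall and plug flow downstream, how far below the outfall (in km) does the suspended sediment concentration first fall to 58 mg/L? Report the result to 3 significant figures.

After mixing, C = (39100·23.00 + 5210·544.0) / 44310 = 3734000/44310 = 84.26 mg/L.
4.7%/h lost → k = −ln(1 − 0.047) = 0.04814 h⁻¹.
Set 84.26·exp(−k·t) = 58 → t = ln(84.26/58)/k = 27930 s = 7.758 h.
Distance = v·t = 0.41·27930 = 11450 m = 11.45 km.

11.5 km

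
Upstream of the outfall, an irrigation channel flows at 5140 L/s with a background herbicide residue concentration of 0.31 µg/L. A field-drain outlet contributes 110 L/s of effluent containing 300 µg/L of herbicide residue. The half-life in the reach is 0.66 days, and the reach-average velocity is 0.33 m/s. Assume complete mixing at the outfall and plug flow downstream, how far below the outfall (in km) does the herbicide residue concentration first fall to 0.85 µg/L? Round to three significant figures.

55.6 km

Mixed concentration C = ΣQC/ΣQ = (5140·0.3100 + 110.0·300.0) / 5250 = 34590/5250 = 6.589 µg/L.
Half-life 0.66 d → k = ln 2 / 0.66 = 1.050 d⁻¹.
Set 6.589·exp(−k·t) = 0.85 → t = ln(6.589/0.85)/k = 168500 s = 46.80 h.
Distance = v·t = 0.33·168500 = 55600 m = 55.60 km.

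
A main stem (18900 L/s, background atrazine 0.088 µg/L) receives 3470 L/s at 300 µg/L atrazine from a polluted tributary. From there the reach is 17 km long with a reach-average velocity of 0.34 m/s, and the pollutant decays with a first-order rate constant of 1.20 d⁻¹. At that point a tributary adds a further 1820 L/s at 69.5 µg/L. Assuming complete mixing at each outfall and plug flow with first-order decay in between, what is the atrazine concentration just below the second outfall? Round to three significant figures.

26.8 µg/L

Mass balance: C = (18900·0.08800 + 3470·300.0) / 22370 = 1043000/22370 = 46.61 µg/L; combined flow 22370 L/s.
Travel time t = 17·1000 / 0.34 = 50000 s = 13.89 h.
Applying C = C₀e^(−kt): 46.61 × 0.4994 = 23.27 µg/L.
Second outfall: C = (22370·23.27 + 1820·69.50)/24190 = 26.75 µg/L.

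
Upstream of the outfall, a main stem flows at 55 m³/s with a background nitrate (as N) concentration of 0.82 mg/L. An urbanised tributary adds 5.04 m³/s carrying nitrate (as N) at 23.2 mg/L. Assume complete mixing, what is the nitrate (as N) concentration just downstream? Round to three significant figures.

2.70 mg/L

Mixed concentration C = ΣQC/ΣQ = (55.00·0.8200 + 5.040·23.20) / 60.04 = 162.0/60.04 = 2.699 mg/L.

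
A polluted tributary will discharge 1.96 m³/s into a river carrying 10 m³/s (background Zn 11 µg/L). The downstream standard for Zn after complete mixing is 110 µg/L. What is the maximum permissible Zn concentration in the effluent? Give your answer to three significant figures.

615 µg/L

At the limit, (Qr·Cr + Qe·Cₑ)/(Qr + Qe) = 110:
Cₑ = (11.96·110 − 10.00·11.00) / 1.960 = 615.1 µg/L.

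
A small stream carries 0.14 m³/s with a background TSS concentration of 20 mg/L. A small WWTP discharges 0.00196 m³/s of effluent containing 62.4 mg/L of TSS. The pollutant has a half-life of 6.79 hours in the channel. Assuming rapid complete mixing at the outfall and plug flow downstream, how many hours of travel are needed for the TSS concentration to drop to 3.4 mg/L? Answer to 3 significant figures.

17.6 h

Conservation of mass: C = (0.1400·20.00 + 0.001960·62.40) / 0.1420 = 2.922/0.1420 = 20.59 mg/L.
Half-life 6.79 h → k = ln 2 / 6.79 = 0.1021 h⁻¹ = 2.450 d⁻¹.
20.59·exp(−k·t) = 3.4 → t = ln(20.59/3.4)/k = 63510 s = 17.64 h.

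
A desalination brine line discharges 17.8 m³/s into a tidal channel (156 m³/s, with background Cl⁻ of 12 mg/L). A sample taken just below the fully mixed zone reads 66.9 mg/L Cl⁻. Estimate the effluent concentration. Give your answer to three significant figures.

Mass balance: 156.0·12.00 + 17.80·Cₑ = 173.8·66.90
→ Cₑ = (173.8·66.90 − 156.0·12.00) / 17.80 = 548.0 mg/L.

548 mg/L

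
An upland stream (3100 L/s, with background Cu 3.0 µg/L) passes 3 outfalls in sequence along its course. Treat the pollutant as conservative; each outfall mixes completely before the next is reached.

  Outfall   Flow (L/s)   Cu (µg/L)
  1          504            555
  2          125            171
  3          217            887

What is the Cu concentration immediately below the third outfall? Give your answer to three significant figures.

After outfall 1: Q = 3100 + 504.0 = 3604 L/s; C = (3100·3.000 + 504.0·555.0)/3604 = 80.19 µg/L.
After outfall 2: Q = 3604 + 125.0 = 3729 L/s; C = (3604·80.19 + 125.0·171.0)/3729 = 83.24 µg/L.
After outfall 3: Q = 3729 + 217.0 = 3946 L/s; C = (3729·83.24 + 217.0·887.0)/3946 = 127.4 µg/L.

127 µg/L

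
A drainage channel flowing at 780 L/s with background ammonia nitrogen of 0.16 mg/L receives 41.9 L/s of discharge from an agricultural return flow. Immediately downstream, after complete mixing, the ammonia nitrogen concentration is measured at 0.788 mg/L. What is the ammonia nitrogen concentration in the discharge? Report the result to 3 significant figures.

12.5 mg/L

Mass balance: 780.0·0.1600 + 41.90·Cₑ = 821.9·0.7880
→ Cₑ = (821.9·0.7880 − 780.0·0.1600) / 41.90 = 12.48 mg/L.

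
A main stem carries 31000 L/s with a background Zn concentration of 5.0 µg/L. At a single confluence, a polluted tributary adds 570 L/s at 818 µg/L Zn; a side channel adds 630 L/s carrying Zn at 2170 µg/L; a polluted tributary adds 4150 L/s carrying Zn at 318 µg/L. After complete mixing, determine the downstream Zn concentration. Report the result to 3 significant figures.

Conservation of mass: C = (31000·5.000 + 570.0·818.0 + 630.0·2170 + 4150·318.0) / 36350 = 3308000/36350 = 91.01 µg/L.

91.0 µg/L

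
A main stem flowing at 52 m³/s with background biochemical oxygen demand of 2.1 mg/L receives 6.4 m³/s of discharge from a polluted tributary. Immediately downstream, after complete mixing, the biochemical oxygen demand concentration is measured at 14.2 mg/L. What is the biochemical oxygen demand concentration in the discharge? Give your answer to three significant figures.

Mass balance: 52.00·2.100 + 6.400·Cₑ = 58.40·14.20
→ Cₑ = (58.40·14.20 − 52.00·2.100) / 6.400 = 112.5 mg/L.

113 mg/L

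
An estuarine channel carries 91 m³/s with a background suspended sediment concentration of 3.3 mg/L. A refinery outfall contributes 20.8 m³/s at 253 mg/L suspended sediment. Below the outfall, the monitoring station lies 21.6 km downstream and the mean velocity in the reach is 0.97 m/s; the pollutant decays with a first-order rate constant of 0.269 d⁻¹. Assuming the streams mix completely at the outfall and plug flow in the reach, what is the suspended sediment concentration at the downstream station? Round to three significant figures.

46.4 mg/L

After mixing, C = (91.00·3.300 + 20.80·253.0) / 111.8 = 5563/111.8 = 49.76 mg/L.
Travel time t = 21.6·1000 / 0.97 = 22270 s = 6.186 h.
After decay, C = 49.76 × e^(−kt) = 49.76 × 0.9330 = 46.42 mg/L.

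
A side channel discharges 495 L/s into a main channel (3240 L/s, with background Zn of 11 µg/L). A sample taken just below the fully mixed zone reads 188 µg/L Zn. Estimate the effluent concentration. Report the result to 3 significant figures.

1350 µg/L

Mass balance: 3240·11.00 + 495.0·Cₑ = 3735·188.0
→ Cₑ = (3735·188.0 − 3240·11.00) / 495.0 = 1347 µg/L.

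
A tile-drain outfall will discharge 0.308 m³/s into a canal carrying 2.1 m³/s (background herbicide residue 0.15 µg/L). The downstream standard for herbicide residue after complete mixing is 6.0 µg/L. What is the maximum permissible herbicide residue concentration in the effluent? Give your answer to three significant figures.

45.9 µg/L

At the limit, (Qr·Cr + Qe·Cₑ)/(Qr + Qe) = 6.0:
Cₑ = (2.408·6.0 − 2.100·0.1500) / 0.3080 = 45.89 µg/L.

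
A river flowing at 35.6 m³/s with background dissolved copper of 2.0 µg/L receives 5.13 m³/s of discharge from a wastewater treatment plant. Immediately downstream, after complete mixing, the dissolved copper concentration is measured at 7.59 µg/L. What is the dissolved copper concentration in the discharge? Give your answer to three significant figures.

46.4 µg/L

Mass balance: 35.60·2.000 + 5.130·Cₑ = 40.73·7.590
→ Cₑ = (40.73·7.590 − 35.60·2.000) / 5.130 = 46.38 µg/L.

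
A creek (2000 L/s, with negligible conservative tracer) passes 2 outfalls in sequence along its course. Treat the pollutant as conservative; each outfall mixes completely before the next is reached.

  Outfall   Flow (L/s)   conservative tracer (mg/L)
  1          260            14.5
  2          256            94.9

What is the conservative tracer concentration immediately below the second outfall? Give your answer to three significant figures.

11.2 mg/L

Outfall 1: combined Q = 2260 L/s; C = (2000·0 + 260.0·14.50)/2260 = 1.668 mg/L.
Outfall 2: combined Q = 2516 L/s; C = (2260·1.668 + 256.0·94.90)/2516 = 11.15 mg/L.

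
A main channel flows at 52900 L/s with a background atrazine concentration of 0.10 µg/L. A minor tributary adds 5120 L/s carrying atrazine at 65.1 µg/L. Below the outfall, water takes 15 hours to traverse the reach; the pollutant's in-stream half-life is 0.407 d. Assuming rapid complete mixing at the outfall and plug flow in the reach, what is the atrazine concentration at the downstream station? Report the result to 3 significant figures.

2.01 µg/L

Flow-weighted average: C = (52900·0.1000 + 5120·65.10) / 58020 = 338600/58020 = 5.836 µg/L.
Half-life 0.407 d → k = ln 2 / 0.407 = 1.703 d⁻¹.
Applying C = C₀e^(−kt): 5.836 × 0.3449 = 2.013 µg/L.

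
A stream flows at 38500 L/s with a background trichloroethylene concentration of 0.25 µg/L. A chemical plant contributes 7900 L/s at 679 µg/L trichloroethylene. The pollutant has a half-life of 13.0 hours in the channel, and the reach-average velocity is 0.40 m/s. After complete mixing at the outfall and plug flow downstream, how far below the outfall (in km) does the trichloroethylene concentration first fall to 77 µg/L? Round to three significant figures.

11.0 km

Mass balance: C = (38500·0.2500 + 7900·679.0) / 46400 = 5374000/46400 = 115.8 µg/L.
Half-life 13.0 h → k = ln 2 / 13.0 = 0.05332 h⁻¹ = 1.280 d⁻¹.
Set 115.8·exp(−k·t) = 77 → t = ln(115.8/77)/k = 27560 s = 7.655 h.
Distance = v·t = 0.40·27560 = 11020 m = 11.02 km.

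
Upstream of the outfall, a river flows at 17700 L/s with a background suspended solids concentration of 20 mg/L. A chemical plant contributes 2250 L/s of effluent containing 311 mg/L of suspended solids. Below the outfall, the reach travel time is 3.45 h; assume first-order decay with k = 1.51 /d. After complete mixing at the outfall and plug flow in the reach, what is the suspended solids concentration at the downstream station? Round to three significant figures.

42.5 mg/L

Mass balance: C = (17700·20.00 + 2250·311.0) / 19950 = 1054000/19950 = 52.82 mg/L.
Applying C = C₀e^(−kt): 52.82 × 0.8049 = 42.51 mg/L.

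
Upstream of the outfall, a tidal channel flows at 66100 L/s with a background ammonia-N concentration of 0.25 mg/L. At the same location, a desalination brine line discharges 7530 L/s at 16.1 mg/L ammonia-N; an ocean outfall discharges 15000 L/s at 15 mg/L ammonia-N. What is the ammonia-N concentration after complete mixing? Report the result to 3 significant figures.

After mixing, C = (66100·0.2500 + 7530·16.10 + 15000·15.00) / 88630 = 362800/88630 = 4.093 mg/L.

4.09 mg/L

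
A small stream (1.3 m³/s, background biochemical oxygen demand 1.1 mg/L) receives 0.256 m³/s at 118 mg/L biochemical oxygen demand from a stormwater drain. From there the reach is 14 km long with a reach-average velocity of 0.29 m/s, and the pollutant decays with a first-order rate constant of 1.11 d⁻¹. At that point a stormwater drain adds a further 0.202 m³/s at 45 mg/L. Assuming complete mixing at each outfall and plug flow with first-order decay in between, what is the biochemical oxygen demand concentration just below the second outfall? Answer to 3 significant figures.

14.8 mg/L

Mixed concentration C = ΣQC/ΣQ = (1.300·1.100 + 0.2560·118.0) / 1.556 = 31.64/1.556 = 20.33 mg/L; combined flow 1.556 m³/s.
Travel time t = 14·1000 / 0.29 = 48280 s = 13.41 h.
First-order decay: C = 20.33·exp(−k·t) = 20.33·0.5378 = 10.94 mg/L.
Second outfall: C = (1.556·10.94 + 0.2020·45.00)/1.758 = 14.85 mg/L.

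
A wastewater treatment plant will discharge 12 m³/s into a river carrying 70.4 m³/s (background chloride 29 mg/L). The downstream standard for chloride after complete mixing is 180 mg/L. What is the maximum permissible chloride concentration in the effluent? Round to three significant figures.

1070 mg/L

At the limit, (Qr·Cr + Qe·Cₑ)/(Qr + Qe) = 180:
Cₑ = (82.40·180 − 70.40·29.00) / 12.00 = 1066 mg/L.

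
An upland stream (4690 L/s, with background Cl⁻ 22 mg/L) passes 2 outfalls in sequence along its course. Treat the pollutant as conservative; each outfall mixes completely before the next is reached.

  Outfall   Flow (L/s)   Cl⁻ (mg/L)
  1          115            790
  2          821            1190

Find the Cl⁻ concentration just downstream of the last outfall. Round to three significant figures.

208 mg/L

Outfall 1: combined Q = 4805 L/s; C = (4690·22.00 + 115.0·790.0)/4805 = 40.38 mg/L.
Outfall 2: combined Q = 5626 L/s; C = (4805·40.38 + 821.0·1190)/5626 = 208.1 mg/L.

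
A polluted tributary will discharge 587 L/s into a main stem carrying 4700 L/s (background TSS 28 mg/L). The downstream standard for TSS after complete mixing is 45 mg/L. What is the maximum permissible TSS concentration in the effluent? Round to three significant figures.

At the limit, (Qr·Cr + Qe·Cₑ)/(Qr + Qe) = 45:
Cₑ = (5287·45 − 4700·28.00) / 587.0 = 181.1 mg/L.

181 mg/L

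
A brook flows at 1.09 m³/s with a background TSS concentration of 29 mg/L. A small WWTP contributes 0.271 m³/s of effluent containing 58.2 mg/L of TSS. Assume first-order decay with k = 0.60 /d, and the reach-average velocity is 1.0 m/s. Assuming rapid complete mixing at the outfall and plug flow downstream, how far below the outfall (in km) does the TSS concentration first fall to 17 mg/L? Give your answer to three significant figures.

103 km

Mass balance: C = (1.090·29.00 + 0.2710·58.20) / 1.361 = 47.38/1.361 = 34.81 mg/L.
Set 34.81·exp(−k·t) = 17 → t = ln(34.81/17)/k = 103200 s = 28.67 h.
Distance = v·t = 1.0·103200 = 103200 m = 103.2 km.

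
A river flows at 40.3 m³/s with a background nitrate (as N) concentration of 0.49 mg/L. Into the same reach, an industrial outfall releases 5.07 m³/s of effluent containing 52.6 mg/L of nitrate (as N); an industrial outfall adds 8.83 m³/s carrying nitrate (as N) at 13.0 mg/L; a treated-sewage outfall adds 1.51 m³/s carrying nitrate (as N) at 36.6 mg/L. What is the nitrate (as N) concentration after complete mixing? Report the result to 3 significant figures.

Mixed concentration C = ΣQC/ΣQ = (40.30·0.4900 + 5.070·52.60 + 8.830·13.00 + 1.510·36.60) / 55.71 = 456.5/55.71 = 8.194 mg/L.

8.19 mg/L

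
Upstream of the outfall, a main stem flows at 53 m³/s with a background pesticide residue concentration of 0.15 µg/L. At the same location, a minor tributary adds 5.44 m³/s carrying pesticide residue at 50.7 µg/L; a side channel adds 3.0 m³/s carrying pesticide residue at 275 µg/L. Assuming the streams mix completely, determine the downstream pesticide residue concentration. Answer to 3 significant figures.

Flow-weighted average: C = (53.00·0.1500 + 5.440·50.70 + 3.000·275.0) / 61.44 = 1109/61.44 = 18.05 µg/L.

18.0 µg/L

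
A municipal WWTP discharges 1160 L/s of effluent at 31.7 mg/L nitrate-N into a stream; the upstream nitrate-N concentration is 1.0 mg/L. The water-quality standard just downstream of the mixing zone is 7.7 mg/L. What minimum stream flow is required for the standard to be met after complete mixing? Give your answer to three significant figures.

4160 L/s

Set C_mix = 7.7: (Q·1.000 + 1160·31.70) / (Q + 1160) = 7.7
→ Q = 1160·(31.70 − 7.7)/(7.7 − 1.000) = 4155 L/s.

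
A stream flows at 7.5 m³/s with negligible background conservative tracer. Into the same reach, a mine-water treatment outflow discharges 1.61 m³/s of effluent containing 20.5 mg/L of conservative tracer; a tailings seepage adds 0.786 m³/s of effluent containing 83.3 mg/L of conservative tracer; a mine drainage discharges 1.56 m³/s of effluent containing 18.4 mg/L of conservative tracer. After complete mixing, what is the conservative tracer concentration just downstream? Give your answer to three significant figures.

11.1 mg/L

Conservation of mass: C = (7.500·0 + 1.610·20.50 + 0.7860·83.30 + 1.560·18.40) / 11.46 = 127.2/11.46 = 11.10 mg/L.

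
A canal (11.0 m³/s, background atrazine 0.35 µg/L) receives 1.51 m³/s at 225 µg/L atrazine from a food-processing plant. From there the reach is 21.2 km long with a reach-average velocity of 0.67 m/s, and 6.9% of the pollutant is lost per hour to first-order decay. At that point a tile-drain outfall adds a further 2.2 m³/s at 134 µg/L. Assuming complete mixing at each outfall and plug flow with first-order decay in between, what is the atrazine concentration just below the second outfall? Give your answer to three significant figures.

32.5 µg/L

After mixing, C = (11.00·0.3500 + 1.510·225.0) / 12.51 = 343.6/12.51 = 27.47 µg/L; combined flow 12.51 m³/s.
Travel time t = 21.2·1000 / 0.67 = 31640 s = 8.789 h.
6.9%/h lost → k = −ln(1 − 0.069) = 0.07150 h⁻¹.
Decay over the reach: 27.47·exp(−kt) = 27.47·0.5334 = 14.65 µg/L.
At the second outfall, C = (12.51·14.65 + 2.200·134.0) / (12.51 + 2.200) = 32.50 µg/L.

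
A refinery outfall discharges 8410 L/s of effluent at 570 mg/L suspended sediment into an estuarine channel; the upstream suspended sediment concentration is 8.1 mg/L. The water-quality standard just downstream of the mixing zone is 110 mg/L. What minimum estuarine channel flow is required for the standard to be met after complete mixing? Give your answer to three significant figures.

Set C_mix = 110: (Q·8.100 + 8410·570.0) / (Q + 8410) = 110
→ Q = 8410·(570.0 − 110)/(110 − 8.100) = 37960 L/s.

38000 L/s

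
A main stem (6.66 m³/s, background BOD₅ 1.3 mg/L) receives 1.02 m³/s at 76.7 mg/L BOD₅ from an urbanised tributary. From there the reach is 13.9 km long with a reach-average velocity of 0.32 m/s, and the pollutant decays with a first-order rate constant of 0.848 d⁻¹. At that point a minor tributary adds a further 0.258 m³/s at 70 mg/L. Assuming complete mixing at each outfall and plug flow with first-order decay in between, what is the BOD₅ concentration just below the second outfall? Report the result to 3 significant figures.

Mass balance: C = (6.660·1.300 + 1.020·76.70) / 7.680 = 86.89/7.680 = 11.31 mg/L; combined flow 7.680 m³/s.
Travel time t = 13.9·1000 / 0.32 = 43440 s = 12.07 h.
Decay over the reach: 11.31·exp(−kt) = 11.31·0.6529 = 7.387 mg/L.
Second outfall: C = (7.680·7.387 + 0.2580·70.00)/7.938 = 9.422 mg/L.

9.42 mg/L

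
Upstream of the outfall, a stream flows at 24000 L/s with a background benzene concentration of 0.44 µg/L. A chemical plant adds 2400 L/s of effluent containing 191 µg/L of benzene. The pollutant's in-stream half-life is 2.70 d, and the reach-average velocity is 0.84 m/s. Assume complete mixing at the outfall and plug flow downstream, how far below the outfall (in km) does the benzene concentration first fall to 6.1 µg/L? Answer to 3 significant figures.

Mass balance: C = (24000·0.4400 + 2400·191.0) / 26400 = 469000/26400 = 17.76 µg/L.
Half-life 2.70 d → k = ln 2 / 2.70 = 0.2567 d⁻¹.
Set 17.76·exp(−k·t) = 6.1 → t = ln(17.76/6.1)/k = 359700 s = 99.92 h.
Distance = v·t = 0.84·359700 = 302200 m = 302.2 km.

302 km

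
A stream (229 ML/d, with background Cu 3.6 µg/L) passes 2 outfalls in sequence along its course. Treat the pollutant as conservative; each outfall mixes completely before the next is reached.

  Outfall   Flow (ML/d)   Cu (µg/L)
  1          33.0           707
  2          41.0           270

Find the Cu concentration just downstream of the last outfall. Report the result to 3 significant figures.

116 µg/L

Outfall 1: combined Q = 262.0 ML/d; C = (229.0·3.600 + 33.00·707.0)/262.0 = 92.20 µg/L.
Outfall 2: combined Q = 303.0 ML/d; C = (262.0·92.20 + 41.00·270.0)/303.0 = 116.3 µg/L.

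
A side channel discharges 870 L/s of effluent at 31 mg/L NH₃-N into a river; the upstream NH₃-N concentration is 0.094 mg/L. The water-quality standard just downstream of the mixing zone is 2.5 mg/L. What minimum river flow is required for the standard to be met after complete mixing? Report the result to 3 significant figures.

10300 L/s

Set C_mix = 2.5: (Q·0.09400 + 870.0·31.00) / (Q + 870.0) = 2.5
→ Q = 870.0·(31.00 − 2.5)/(2.5 − 0.09400) = 10310 L/s.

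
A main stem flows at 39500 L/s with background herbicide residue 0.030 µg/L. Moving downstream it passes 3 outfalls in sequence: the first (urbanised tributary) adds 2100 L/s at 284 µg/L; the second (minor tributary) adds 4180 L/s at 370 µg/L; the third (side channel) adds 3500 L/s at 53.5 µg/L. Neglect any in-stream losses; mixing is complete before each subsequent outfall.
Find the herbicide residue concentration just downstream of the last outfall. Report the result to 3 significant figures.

After outfall 1: Q = 39500 + 2100 = 41600 L/s; C = (39500·0.03000 + 2100·284.0)/41600 = 14.37 µg/L.
After outfall 2: Q = 41600 + 4180 = 45780 L/s; C = (41600·14.37 + 4180·370.0)/45780 = 46.84 µg/L.
After outfall 3: Q = 45780 + 3500 = 49280 L/s; C = (45780·46.84 + 3500·53.50)/49280 = 47.31 µg/L.

47.3 µg/L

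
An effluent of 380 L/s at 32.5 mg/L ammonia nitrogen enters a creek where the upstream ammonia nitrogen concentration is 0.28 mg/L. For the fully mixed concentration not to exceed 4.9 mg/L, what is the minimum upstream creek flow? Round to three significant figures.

2270 L/s

Set C_mix = 4.9: (Q·0.2800 + 380.0·32.50) / (Q + 380.0) = 4.9
→ Q = 380.0·(32.50 − 4.9)/(4.9 − 0.2800) = 2270 L/s.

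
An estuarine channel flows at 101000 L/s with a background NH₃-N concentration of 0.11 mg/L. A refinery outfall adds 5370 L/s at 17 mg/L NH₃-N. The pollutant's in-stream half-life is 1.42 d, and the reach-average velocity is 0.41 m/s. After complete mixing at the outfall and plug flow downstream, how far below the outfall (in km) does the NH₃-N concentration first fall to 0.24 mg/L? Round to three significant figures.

Mixed concentration C = ΣQC/ΣQ = (101000·0.1100 + 5370·17.00) / 106400 = 102400/106400 = 0.9627 mg/L.
Half-life 1.42 d → k = ln 2 / 1.42 = 0.4881 d⁻¹.
Set 0.9627·exp(−k·t) = 0.24 → t = ln(0.9627/0.24)/k = 245900 s = 68.30 h.
Distance = v·t = 0.41·245900 = 100800 m = 100.8 km.

101 km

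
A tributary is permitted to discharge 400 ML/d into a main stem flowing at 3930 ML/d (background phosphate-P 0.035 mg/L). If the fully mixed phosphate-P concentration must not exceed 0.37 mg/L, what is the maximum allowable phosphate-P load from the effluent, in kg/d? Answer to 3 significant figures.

1460 kg/d

Mass balance at the limit: 3930·0.03500 + 400.0·Cₑ = 4330·0.37 → Cₑ = 3.661 mg/L.
400.0 ML/d = 4.630 m³/s. Load = 4.630 m³/s × 3.661 g/m³ × 86 400 s/d = 1465 kg/d.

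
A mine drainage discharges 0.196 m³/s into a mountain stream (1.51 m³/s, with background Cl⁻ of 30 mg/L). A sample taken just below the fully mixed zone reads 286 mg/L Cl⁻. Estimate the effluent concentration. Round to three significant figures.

2260 mg/L

Mass balance: 1.510·30.00 + 0.1960·Cₑ = 1.706·286.0
→ Cₑ = (1.706·286.0 − 1.510·30.00) / 0.1960 = 2258 mg/L.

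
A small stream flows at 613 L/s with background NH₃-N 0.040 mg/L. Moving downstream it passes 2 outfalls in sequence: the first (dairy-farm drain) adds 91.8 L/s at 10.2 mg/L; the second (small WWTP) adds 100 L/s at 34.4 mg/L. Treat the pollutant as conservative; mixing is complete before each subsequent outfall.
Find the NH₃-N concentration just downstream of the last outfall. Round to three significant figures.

5.47 mg/L

Below outfall 1: Q → 704.8 L/s, C = (613.0·0.04000 + 91.80·10.20)/704.8 = 1.363 mg/L.
Below outfall 2: Q → 804.8 L/s, C = (704.8·1.363 + 100.0·34.40)/804.8 = 5.468 mg/L.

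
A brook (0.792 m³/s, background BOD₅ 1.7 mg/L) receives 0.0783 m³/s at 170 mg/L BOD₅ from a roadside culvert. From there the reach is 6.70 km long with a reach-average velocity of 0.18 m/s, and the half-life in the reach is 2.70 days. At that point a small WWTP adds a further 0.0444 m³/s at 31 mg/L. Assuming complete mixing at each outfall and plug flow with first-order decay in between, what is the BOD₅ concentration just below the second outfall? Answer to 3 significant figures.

15.9 mg/L

Mixed concentration C = ΣQC/ΣQ = (0.7920·1.700 + 0.07830·170.0) / 0.8703 = 14.66/0.8703 = 16.84 mg/L; combined flow 0.8703 m³/s.
Travel time t = 6.70·1000 / 0.18 = 37220 s = 10.34 h.
Half-life 2.70 d → k = ln 2 / 2.70 = 0.2567 d⁻¹.
Decay over the reach: 16.84·exp(−kt) = 16.84·0.8953 = 15.08 mg/L.
Second outfall: C = (0.8703·15.08 + 0.04440·31.00)/0.9147 = 15.85 mg/L.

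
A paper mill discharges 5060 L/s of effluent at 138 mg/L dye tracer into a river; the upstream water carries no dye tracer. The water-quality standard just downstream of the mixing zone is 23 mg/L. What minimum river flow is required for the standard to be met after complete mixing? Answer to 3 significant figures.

25300 L/s

Set C_mix = 23: (Q·0 + 5060·138.0) / (Q + 5060) = 23
→ Q = 5060·(138.0 − 23)/(23 − 0) = 25300 L/s.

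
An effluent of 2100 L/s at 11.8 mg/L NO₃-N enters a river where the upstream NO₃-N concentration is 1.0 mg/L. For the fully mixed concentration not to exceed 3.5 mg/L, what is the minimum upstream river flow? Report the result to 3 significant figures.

Set C_mix = 3.5: (Q·1.000 + 2100·11.80) / (Q + 2100) = 3.5
→ Q = 2100·(11.80 − 3.5)/(3.5 − 1.000) = 6972 L/s.

6970 L/s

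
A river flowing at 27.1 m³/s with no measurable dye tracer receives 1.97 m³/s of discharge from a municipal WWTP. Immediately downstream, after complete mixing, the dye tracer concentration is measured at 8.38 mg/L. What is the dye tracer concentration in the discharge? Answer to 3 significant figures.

124 mg/L

Mass balance: 27.10·0 + 1.970·Cₑ = 29.07·8.380
→ Cₑ = (29.07·8.380 − 27.10·0) / 1.970 = 123.7 mg/L.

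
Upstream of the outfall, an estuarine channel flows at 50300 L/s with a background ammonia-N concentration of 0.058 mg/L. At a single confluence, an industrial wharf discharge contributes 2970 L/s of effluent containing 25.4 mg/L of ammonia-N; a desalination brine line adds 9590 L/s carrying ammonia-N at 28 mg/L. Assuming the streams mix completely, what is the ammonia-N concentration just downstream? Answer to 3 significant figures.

Flow-weighted average: C = (50300·0.05800 + 2970·25.40 + 9590·28.00) / 62860 = 346900/62860 = 5.518 mg/L.

5.52 mg/L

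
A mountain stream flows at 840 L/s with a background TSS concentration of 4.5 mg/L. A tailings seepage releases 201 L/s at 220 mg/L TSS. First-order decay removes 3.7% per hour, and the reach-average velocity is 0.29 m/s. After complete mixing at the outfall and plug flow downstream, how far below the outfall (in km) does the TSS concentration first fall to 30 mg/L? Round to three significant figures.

Mass balance: C = (840.0·4.500 + 201.0·220.0) / 1041 = 48000/1041 = 46.11 mg/L.
3.7%/h lost → k = −ln(1 − 0.037) = 0.03770 h⁻¹.
Set 46.11·exp(−k·t) = 30 → t = ln(46.11/30)/k = 41040 s = 11.40 h.
Distance = v·t = 0.29·41040 = 11900 m = 11.90 km.

11.9 km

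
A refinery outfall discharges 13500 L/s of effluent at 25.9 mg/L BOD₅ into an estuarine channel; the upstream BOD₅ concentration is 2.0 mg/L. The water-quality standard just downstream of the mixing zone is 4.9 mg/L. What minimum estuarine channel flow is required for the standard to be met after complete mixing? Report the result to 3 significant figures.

Set C_mix = 4.9: (Q·2.000 + 13500·25.90) / (Q + 13500) = 4.9
→ Q = 13500·(25.90 − 4.9)/(4.9 − 2.000) = 97760 L/s.

97800 L/s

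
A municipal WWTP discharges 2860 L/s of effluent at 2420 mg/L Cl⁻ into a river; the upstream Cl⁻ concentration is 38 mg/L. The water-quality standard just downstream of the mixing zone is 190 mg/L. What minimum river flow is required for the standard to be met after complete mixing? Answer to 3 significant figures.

Set C_mix = 190: (Q·38.00 + 2860·2420) / (Q + 2860) = 190
→ Q = 2860·(2420 − 190)/(190 − 38.00) = 41960 L/s.

42000 L/s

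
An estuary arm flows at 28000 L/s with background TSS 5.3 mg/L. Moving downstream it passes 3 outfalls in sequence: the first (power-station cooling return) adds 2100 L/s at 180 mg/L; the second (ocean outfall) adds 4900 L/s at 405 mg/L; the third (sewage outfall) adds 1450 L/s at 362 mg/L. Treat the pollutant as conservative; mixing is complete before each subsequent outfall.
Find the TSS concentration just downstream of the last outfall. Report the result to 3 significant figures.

Outfall 1: combined Q = 30100 L/s; C = (28000·5.300 + 2100·180.0)/30100 = 17.49 mg/L.
Outfall 2: combined Q = 35000 L/s; C = (30100·17.49 + 4900·405.0)/35000 = 71.74 mg/L.
Outfall 3: combined Q = 36450 L/s; C = (35000·71.74 + 1450·362.0)/36450 = 83.29 mg/L.

83.3 mg/L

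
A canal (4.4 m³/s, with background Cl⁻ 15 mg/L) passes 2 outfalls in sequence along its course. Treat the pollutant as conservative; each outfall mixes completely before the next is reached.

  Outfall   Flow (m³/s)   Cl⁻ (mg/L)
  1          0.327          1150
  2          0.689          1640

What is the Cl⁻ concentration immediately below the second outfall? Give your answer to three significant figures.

After outfall 1: Q = 4.400 + 0.3270 = 4.727 m³/s; C = (4.400·15.00 + 0.3270·1150)/4.727 = 93.52 mg/L.
After outfall 2: Q = 4.727 + 0.6890 = 5.416 m³/s; C = (4.727·93.52 + 0.6890·1640)/5.416 = 290.3 mg/L.

290 mg/L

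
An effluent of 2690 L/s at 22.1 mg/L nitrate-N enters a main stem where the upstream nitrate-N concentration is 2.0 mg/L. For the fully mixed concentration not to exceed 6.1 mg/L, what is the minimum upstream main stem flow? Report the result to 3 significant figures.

10500 L/s

Set C_mix = 6.1: (Q·2.000 + 2690·22.10) / (Q + 2690) = 6.1
→ Q = 2690·(22.10 − 6.1)/(6.1 − 2.000) = 10500 L/s.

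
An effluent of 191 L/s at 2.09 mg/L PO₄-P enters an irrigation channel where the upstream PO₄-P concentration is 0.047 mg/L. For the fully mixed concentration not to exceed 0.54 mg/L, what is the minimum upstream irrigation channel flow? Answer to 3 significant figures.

601 L/s

Set C_mix = 0.54: (Q·0.04700 + 191.0·2.090) / (Q + 191.0) = 0.54
→ Q = 191.0·(2.090 − 0.54)/(0.54 − 0.04700) = 600.5 L/s.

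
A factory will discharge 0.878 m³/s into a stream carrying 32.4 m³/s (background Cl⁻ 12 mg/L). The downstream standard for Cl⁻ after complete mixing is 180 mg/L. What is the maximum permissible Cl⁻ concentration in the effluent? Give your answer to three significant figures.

At the limit, (Qr·Cr + Qe·Cₑ)/(Qr + Qe) = 180:
Cₑ = (33.28·180 − 32.40·12.00) / 0.8780 = 6380 mg/L.

6380 mg/L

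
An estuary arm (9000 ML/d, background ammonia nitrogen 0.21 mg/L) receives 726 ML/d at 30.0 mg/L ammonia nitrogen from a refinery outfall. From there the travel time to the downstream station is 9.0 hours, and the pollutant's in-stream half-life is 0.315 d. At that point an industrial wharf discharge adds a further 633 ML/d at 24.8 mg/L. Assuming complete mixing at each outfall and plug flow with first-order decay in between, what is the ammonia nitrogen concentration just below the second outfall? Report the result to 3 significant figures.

2.52 mg/L

Conservation of mass: C = (9000·0.2100 + 726.0·30.00) / 9726 = 23670/9726 = 2.434 mg/L; combined flow 9726 ML/d.
Half-life 0.315 d → k = ln 2 / 0.315 = 2.200 d⁻¹.
Decay over the reach: 2.434·exp(−kt) = 2.434·0.4382 = 1.066 mg/L.
Second outfall: C = (9726·1.066 + 633.0·24.80)/10360 = 2.517 mg/L.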